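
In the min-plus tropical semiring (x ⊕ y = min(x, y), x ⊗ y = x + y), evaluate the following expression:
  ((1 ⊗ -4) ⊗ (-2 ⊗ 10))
((1 ⊗ -4) ⊗ (-2 ⊗ 10)) = 5

Expand innermost to outermost. Recall ⊕ takes the minimum of its arguments and ⊗ takes their sum. Working out the expression ((1 ⊗ -4) ⊗ (-2 ⊗ 10)) gives 5.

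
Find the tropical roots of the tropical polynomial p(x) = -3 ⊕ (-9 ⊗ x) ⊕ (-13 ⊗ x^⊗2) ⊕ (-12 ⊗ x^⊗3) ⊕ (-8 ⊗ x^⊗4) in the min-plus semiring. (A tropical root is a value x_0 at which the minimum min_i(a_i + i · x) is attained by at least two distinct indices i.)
Roots: {-4, -1, 4, 6}

Each tropical root is a break point of the lower envelope of the lines y = a_i + i · x (there are 5 lines, with slopes 0, 1, ..., 4). Only the lines that attain the minimum somewhere contribute to roots; other lines are dominated. Here the surviving (envelope) indices are i = 4, i = 3, i = 2, i = 1, i = 0.
Intersections between consecutive envelope lines give the roots: for adjacent envelope indices i < j the intersection is x = (a_i − a_j) / (j − i). Reading off the sorted break points: {-4, -1, 4, 6}.
Verification: at each break x_0, at least two indices attain the minimum of min_i(a_i + i · x_0).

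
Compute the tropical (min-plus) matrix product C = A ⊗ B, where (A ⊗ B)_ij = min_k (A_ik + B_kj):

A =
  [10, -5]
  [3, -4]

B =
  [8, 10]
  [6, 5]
A ⊗ B =
  [1, 0]
  [2, 1]

Apply the min-plus product entry-by-entry:
  C[0][0] = min over k of (A[0][0] + B[0][0] = 10 + 8 = 18, A[0][1] + B[1][0] = -5 + 6 = 1) = 1 (attained at k = 1)
  C[0][1] = min over k of (A[0][0] + B[0][1] = 10 + 10 = 20, A[0][1] + B[1][1] = -5 + 5 = 0) = 0 (attained at k = 1)
  C[1][0] = min over k of (A[1][0] + B[0][0] = 3 + 8 = 11, A[1][1] + B[1][0] = -4 + 6 = 2) = 2 (attained at k = 1)
  C[1][1] = min over k of (A[1][0] + B[0][1] = 3 + 10 = 13, A[1][1] + B[1][1] = -4 + 5 = 1) = 1 (attained at k = 1)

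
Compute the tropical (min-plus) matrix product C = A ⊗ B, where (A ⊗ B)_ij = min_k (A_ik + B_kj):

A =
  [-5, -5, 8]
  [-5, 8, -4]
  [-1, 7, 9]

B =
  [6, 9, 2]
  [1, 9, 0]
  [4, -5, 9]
A ⊗ B =
  [-4, 3, -5]
  [0, -9, -3]
  [5, 4, 1]

Apply the min-plus product entry-by-entry:
  C[0][0] = min over k of (A[0][0] + B[0][0] = -5 + 6 = 1, A[0][1] + B[1][0] = -5 + 1 = -4, A[0][2] + B[2][0] = 8 + 4 = 12) = -4 (attained at k = 1)
  C[0][1] = min over k of (A[0][0] + B[0][1] = -5 + 9 = 4, A[0][1] + B[1][1] = -5 + 9 = 4, A[0][2] + B[2][1] = 8 + -5 = 3) = 3 (attained at k = 2)
  C[0][2] = min over k of (A[0][0] + B[0][2] = -5 + 2 = -3, A[0][1] + B[1][2] = -5 + 0 = -5, A[0][2] + B[2][2] = 8 + 9 = 17) = -5 (attained at k = 1)
  C[1][0] = min over k of (A[1][0] + B[0][0] = -5 + 6 = 1, A[1][1] + B[1][0] = 8 + 1 = 9, A[1][2] + B[2][0] = -4 + 4 = 0) = 0 (attained at k = 2)
  C[1][1] = min over k of (A[1][0] + B[0][1] = -5 + 9 = 4, A[1][1] + B[1][1] = 8 + 9 = 17, A[1][2] + B[2][1] = -4 + -5 = -9) = -9 (attained at k = 2)
  C[1][2] = min over k of (A[1][0] + B[0][2] = -5 + 2 = -3, A[1][1] + B[1][2] = 8 + 0 = 8, A[1][2] + B[2][2] = -4 + 9 = 5) = -3 (attained at k = 0)
  C[2][0] = min over k of (A[2][0] + B[0][0] = -1 + 6 = 5, A[2][1] + B[1][0] = 7 + 1 = 8, A[2][2] + B[2][0] = 9 + 4 = 13) = 5 (attained at k = 0)
  C[2][1] = min over k of (A[2][0] + B[0][1] = -1 + 9 = 8, A[2][1] + B[1][1] = 7 + 9 = 16, A[2][2] + B[2][1] = 9 + -5 = 4) = 4 (attained at k = 2)
  C[2][2] = min over k of (A[2][0] + B[0][2] = -1 + 2 = 1, A[2][1] + B[1][2] = 7 + 0 = 7, A[2][2] + B[2][2] = 9 + 9 = 18) = 1 (attained at k = 0)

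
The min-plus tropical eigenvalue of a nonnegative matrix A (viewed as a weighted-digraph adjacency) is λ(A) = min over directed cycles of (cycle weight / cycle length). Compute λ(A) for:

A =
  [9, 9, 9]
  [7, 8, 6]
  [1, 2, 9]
λ(A) = 4

Enumerate directed cycles and compute their means (weight / length). Sample:
  cycle 0 → 0: weight = 9, length = 1, mean = 9/1 ≈ 9.000
  cycle 1 → 1: weight = 8, length = 1, mean = 8/1 ≈ 8.000
  cycle 2 → 2: weight = 9, length = 1, mean = 9/1 ≈ 9.000
  cycle 0 → 1 → 0: weight = 16, length = 2, mean = 16/2 ≈ 8.000
  cycle 0 → 2 → 0: weight = 10, length = 2, mean = 10/2 ≈ 5.000
  cycle 1 → 0 → 1: weight = 16, length = 2, mean = 16/2 ≈ 8.000
Minimum mean = 4.000, attained e.g. along the cycle 1 → 2 → 1 with weight 8 and length 2. So λ(A) = 8/2 = 4.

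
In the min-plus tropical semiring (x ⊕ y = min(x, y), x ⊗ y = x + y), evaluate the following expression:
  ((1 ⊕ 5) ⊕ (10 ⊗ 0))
((1 ⊕ 5) ⊕ (10 ⊗ 0)) = 1

Expand innermost to outermost. Recall ⊕ takes the minimum of its arguments and ⊗ takes their sum. Working out the expression ((1 ⊕ 5) ⊕ (10 ⊗ 0)) gives 1.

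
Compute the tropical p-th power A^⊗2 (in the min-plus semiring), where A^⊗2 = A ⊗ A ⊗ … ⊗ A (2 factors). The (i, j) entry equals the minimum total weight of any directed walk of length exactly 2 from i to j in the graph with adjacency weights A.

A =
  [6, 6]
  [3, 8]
A^⊗2 =
  [9, 12]
  [9, 9]

Each entry (A^⊗2)_ij equals the minimum over all length-2 walks i = v_0 → v_1 → … → v_2 = j of Σ_t A[v_t][v_{t+1}]. For example, for (i, j) = (0, 1) we minimise over 2 possible intermediate vertex sequences; the minimum is 12, attained along the walk 0 → 0 → 1.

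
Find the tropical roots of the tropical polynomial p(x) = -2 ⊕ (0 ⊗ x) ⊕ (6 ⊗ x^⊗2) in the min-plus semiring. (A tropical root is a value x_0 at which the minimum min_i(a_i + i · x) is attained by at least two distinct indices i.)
Roots: {-6, -2}

Each tropical root is a break point of the lower envelope of the lines y = a_i + i · x (there are 3 lines, with slopes 0, 1, ..., 2). Only the lines that attain the minimum somewhere contribute to roots; other lines are dominated. Here the surviving (envelope) indices are i = 2, i = 1, i = 0.
Intersections between consecutive envelope lines give the roots: for adjacent envelope indices i < j the intersection is x = (a_i − a_j) / (j − i). Reading off the sorted break points: {-6, -2}.
Verification: at each break x_0, at least two indices attain the minimum of min_i(a_i + i · x_0).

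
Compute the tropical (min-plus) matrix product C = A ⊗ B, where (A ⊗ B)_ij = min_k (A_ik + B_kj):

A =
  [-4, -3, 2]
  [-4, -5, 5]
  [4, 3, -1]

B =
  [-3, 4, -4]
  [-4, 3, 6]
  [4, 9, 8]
A ⊗ B =
  [-7, 0, -8]
  [-9, -2, -8]
  [-1, 6, 0]

Apply the min-plus product entry-by-entry:
  C[0][0] = min over k of (A[0][0] + B[0][0] = -4 + -3 = -7, A[0][1] + B[1][0] = -3 + -4 = -7, A[0][2] + B[2][0] = 2 + 4 = 6) = -7 (attained at k = 0)
  C[0][1] = min over k of (A[0][0] + B[0][1] = -4 + 4 = 0, A[0][1] + B[1][1] = -3 + 3 = 0, A[0][2] + B[2][1] = 2 + 9 = 11) = 0 (attained at k = 0)
  C[0][2] = min over k of (A[0][0] + B[0][2] = -4 + -4 = -8, A[0][1] + B[1][2] = -3 + 6 = 3, A[0][2] + B[2][2] = 2 + 8 = 10) = -8 (attained at k = 0)
  C[1][0] = min over k of (A[1][0] + B[0][0] = -4 + -3 = -7, A[1][1] + B[1][0] = -5 + -4 = -9, A[1][2] + B[2][0] = 5 + 4 = 9) = -9 (attained at k = 1)
  C[1][1] = min over k of (A[1][0] + B[0][1] = -4 + 4 = 0, A[1][1] + B[1][1] = -5 + 3 = -2, A[1][2] + B[2][1] = 5 + 9 = 14) = -2 (attained at k = 1)
  C[1][2] = min over k of (A[1][0] + B[0][2] = -4 + -4 = -8, A[1][1] + B[1][2] = -5 + 6 = 1, A[1][2] + B[2][2] = 5 + 8 = 13) = -8 (attained at k = 0)
  C[2][0] = min over k of (A[2][0] + B[0][0] = 4 + -3 = 1, A[2][1] + B[1][0] = 3 + -4 = -1, A[2][2] + B[2][0] = -1 + 4 = 3) = -1 (attained at k = 1)
  C[2][1] = min over k of (A[2][0] + B[0][1] = 4 + 4 = 8, A[2][1] + B[1][1] = 3 + 3 = 6, A[2][2] + B[2][1] = -1 + 9 = 8) = 6 (attained at k = 1)
  C[2][2] = min over k of (A[2][0] + B[0][2] = 4 + -4 = 0, A[2][1] + B[1][2] = 3 + 6 = 9, A[2][2] + B[2][2] = -1 + 8 = 7) = 0 (attained at k = 0)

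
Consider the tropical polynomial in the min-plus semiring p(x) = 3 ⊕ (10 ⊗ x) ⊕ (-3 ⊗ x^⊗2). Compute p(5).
p(5) = 3

A tropical monomial a ⊗ x^⊗i evaluates to a + i · x. Evaluating each term at x = 5:
  Term 0 contributes 3 + 0 · 5 = 3
  Term 1 contributes 10 + 1 · 5 = 15
  Term 2 contributes -3 + 2 · 5 = 7
p(5) = ⊕ of these = min[3, 15, 7] = 3.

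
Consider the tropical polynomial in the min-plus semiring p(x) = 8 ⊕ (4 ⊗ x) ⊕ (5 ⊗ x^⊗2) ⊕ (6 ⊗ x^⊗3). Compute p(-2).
p(-2) = 0

A tropical monomial a ⊗ x^⊗i evaluates to a + i · x. Evaluating each term at x = -2:
  Term 0 contributes 8 + 0 · -2 = 8
  Term 1 contributes 4 + 1 · -2 = 2
  Term 2 contributes 5 + 2 · -2 = 1
  Term 3 contributes 6 + 3 · -2 = 0
p(-2) = ⊕ of these = min[8, 2, 1, 0] = 0.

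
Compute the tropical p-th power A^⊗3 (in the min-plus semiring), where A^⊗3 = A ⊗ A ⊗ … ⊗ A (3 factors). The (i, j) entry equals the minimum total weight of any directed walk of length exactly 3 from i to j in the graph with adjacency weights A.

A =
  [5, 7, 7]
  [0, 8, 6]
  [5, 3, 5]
A^⊗3 =
  [10, 14, 14]
  [7, 10, 12]
  [8, 10, 10]

Each entry (A^⊗3)_ij equals the minimum over all length-3 walks i = v_0 → v_1 → … → v_3 = j of Σ_t A[v_t][v_{t+1}]. For example, for (i, j) = (0, 2) we minimise over 9 possible intermediate vertex sequences; the minimum is 14, attained along the walk 0 → 1 → 0 → 2.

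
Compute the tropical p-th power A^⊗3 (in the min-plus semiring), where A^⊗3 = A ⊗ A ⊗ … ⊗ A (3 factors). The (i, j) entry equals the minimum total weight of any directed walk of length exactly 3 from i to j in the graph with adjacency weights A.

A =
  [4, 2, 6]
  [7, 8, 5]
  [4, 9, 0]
A^⊗3 =
  [10, 10, 6]
  [9, 11, 5]
  [4, 6, 0]

Each entry (A^⊗3)_ij equals the minimum over all length-3 walks i = v_0 → v_1 → … → v_3 = j of Σ_t A[v_t][v_{t+1}]. For example, for (i, j) = (0, 2) we minimise over 9 possible intermediate vertex sequences; the minimum is 6, attained along the walk 0 → 2 → 2 → 2.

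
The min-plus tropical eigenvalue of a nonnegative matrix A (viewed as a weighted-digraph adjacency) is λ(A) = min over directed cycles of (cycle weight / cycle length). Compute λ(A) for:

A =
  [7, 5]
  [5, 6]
λ(A) = 5

Enumerate directed cycles and compute their means (weight / length). Sample:
  cycle 0 → 0: weight = 7, length = 1, mean = 7/1 ≈ 7.000
  cycle 1 → 1: weight = 6, length = 1, mean = 6/1 ≈ 6.000
  cycle 0 → 1 → 0: weight = 10, length = 2, mean = 10/2 ≈ 5.000
  cycle 1 → 0 → 1: weight = 10, length = 2, mean = 10/2 ≈ 5.000
Minimum mean = 5.000, attained e.g. along the cycle 0 → 1 → 0 with weight 10 and length 2. So λ(A) = 10/2 = 5.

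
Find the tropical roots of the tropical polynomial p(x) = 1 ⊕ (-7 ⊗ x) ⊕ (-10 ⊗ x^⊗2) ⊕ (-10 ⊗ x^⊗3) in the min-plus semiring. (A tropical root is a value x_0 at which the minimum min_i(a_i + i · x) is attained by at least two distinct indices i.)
Roots: {0, 3, 8}

Each tropical root is a break point of the lower envelope of the lines y = a_i + i · x (there are 4 lines, with slopes 0, 1, ..., 3). Only the lines that attain the minimum somewhere contribute to roots; other lines are dominated. Here the surviving (envelope) indices are i = 3, i = 2, i = 1, i = 0.
Intersections between consecutive envelope lines give the roots: for adjacent envelope indices i < j the intersection is x = (a_i − a_j) / (j − i). Reading off the sorted break points: {0, 3, 8}.
Verification: at each break x_0, at least two indices attain the minimum of min_i(a_i + i · x_0).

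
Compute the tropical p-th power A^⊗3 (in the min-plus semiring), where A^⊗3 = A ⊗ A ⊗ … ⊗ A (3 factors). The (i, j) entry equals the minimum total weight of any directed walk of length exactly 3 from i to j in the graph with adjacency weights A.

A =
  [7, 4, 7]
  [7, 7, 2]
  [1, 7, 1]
A^⊗3 =
  [7, 12, 7]
  [4, 7, 4]
  [3, 6, 3]

Each entry (A^⊗3)_ij equals the minimum over all length-3 walks i = v_0 → v_1 → … → v_3 = j of Σ_t A[v_t][v_{t+1}]. For example, for (i, j) = (0, 2) we minimise over 9 possible intermediate vertex sequences; the minimum is 7, attained along the walk 0 → 1 → 2 → 2.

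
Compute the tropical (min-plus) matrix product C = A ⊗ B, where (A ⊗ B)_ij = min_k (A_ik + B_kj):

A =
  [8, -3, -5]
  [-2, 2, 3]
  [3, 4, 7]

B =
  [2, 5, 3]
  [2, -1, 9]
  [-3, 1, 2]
A ⊗ B =
  [-8, -4, -3]
  [0, 1, 1]
  [4, 3, 6]

Apply the min-plus product entry-by-entry:
  C[0][0] = min over k of (A[0][0] + B[0][0] = 8 + 2 = 10, A[0][1] + B[1][0] = -3 + 2 = -1, A[0][2] + B[2][0] = -5 + -3 = -8) = -8 (attained at k = 2)
  C[0][1] = min over k of (A[0][0] + B[0][1] = 8 + 5 = 13, A[0][1] + B[1][1] = -3 + -1 = -4, A[0][2] + B[2][1] = -5 + 1 = -4) = -4 (attained at k = 1)
  C[0][2] = min over k of (A[0][0] + B[0][2] = 8 + 3 = 11, A[0][1] + B[1][2] = -3 + 9 = 6, A[0][2] + B[2][2] = -5 + 2 = -3) = -3 (attained at k = 2)
  C[1][0] = min over k of (A[1][0] + B[0][0] = -2 + 2 = 0, A[1][1] + B[1][0] = 2 + 2 = 4, A[1][2] + B[2][0] = 3 + -3 = 0) = 0 (attained at k = 0)
  C[1][1] = min over k of (A[1][0] + B[0][1] = -2 + 5 = 3, A[1][1] + B[1][1] = 2 + -1 = 1, A[1][2] + B[2][1] = 3 + 1 = 4) = 1 (attained at k = 1)
  C[1][2] = min over k of (A[1][0] + B[0][2] = -2 + 3 = 1, A[1][1] + B[1][2] = 2 + 9 = 11, A[1][2] + B[2][2] = 3 + 2 = 5) = 1 (attained at k = 0)
  C[2][0] = min over k of (A[2][0] + B[0][0] = 3 + 2 = 5, A[2][1] + B[1][0] = 4 + 2 = 6, A[2][2] + B[2][0] = 7 + -3 = 4) = 4 (attained at k = 2)
  C[2][1] = min over k of (A[2][0] + B[0][1] = 3 + 5 = 8, A[2][1] + B[1][1] = 4 + -1 = 3, A[2][2] + B[2][1] = 7 + 1 = 8) = 3 (attained at k = 1)
  C[2][2] = min over k of (A[2][0] + B[0][2] = 3 + 3 = 6, A[2][1] + B[1][2] = 4 + 9 = 13, A[2][2] + B[2][2] = 7 + 2 = 9) = 6 (attained at k = 0)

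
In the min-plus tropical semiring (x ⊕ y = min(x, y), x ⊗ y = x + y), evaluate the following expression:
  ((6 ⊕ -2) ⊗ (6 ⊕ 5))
((6 ⊕ -2) ⊗ (6 ⊕ 5)) = 3

Expand innermost to outermost. Recall ⊕ takes the minimum of its arguments and ⊗ takes their sum. Working out the expression ((6 ⊕ -2) ⊗ (6 ⊕ 5)) gives 3.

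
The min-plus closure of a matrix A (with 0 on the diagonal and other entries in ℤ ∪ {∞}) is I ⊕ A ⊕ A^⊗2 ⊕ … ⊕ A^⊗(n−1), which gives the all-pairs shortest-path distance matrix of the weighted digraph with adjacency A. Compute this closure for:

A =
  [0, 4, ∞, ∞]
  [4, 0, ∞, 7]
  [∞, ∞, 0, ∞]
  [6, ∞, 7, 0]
Closure =
  [0, 4, 18, 11]
  [4, 0, 14, 7]
  [∞, ∞, 0, ∞]
  [6, 10, 7, 0]

This is the Floyd-Warshall all-pairs shortest-path computation. For each intermediate vertex k = 0, 1, …, 3, update dist[i][j] ← min(dist[i][j], dist[i][k] + dist[k][j]). The final matrix gives, for each (i, j), the minimum total weight of any directed path from i to j (possibly empty when i = j).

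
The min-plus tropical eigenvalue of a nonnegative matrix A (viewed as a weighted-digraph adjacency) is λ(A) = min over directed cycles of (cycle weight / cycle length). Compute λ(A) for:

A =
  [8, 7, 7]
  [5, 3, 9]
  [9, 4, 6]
λ(A) = 3

Enumerate directed cycles and compute their means (weight / length). Sample:
  cycle 0 → 0: weight = 8, length = 1, mean = 8/1 ≈ 8.000
  cycle 1 → 1: weight = 3, length = 1, mean = 3/1 ≈ 3.000
  cycle 2 → 2: weight = 6, length = 1, mean = 6/1 ≈ 6.000
  cycle 0 → 1 → 0: weight = 12, length = 2, mean = 12/2 ≈ 6.000
  cycle 0 → 2 → 0: weight = 16, length = 2, mean = 16/2 ≈ 8.000
  cycle 1 → 0 → 1: weight = 12, length = 2, mean = 12/2 ≈ 6.000
Minimum mean = 3.000, attained e.g. along the cycle 1 → 1 with weight 3 and length 1. So λ(A) = 3/1 = 3.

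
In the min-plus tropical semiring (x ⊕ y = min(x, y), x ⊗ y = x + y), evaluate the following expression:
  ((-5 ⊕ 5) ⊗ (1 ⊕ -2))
((-5 ⊕ 5) ⊗ (1 ⊕ -2)) = -7

Expand innermost to outermost. Recall ⊕ takes the minimum of its arguments and ⊗ takes their sum. Working out the expression ((-5 ⊕ 5) ⊗ (1 ⊕ -2)) gives -7.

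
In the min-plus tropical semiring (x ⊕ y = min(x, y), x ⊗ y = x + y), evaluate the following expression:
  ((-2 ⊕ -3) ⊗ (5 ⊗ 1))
((-2 ⊕ -3) ⊗ (5 ⊗ 1)) = 3

Expand innermost to outermost. Recall ⊕ takes the minimum of its arguments and ⊗ takes their sum. Working out the expression ((-2 ⊕ -3) ⊗ (5 ⊗ 1)) gives 3.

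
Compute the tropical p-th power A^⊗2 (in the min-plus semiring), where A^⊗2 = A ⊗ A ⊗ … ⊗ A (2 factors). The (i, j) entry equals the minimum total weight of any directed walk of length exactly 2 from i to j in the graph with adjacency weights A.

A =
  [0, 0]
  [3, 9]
A^⊗2 =
  [0, 0]
  [3, 3]

Each entry (A^⊗2)_ij equals the minimum over all length-2 walks i = v_0 → v_1 → … → v_2 = j of Σ_t A[v_t][v_{t+1}]. For example, for (i, j) = (0, 1) we minimise over 2 possible intermediate vertex sequences; the minimum is 0, attained along the walk 0 → 0 → 1.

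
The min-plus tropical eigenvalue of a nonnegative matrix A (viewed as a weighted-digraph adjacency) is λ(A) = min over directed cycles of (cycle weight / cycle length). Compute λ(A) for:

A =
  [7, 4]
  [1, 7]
λ(A) = 5/2

Enumerate directed cycles and compute their means (weight / length). Sample:
  cycle 0 → 0: weight = 7, length = 1, mean = 7/1 ≈ 7.000
  cycle 1 → 1: weight = 7, length = 1, mean = 7/1 ≈ 7.000
  cycle 0 → 1 → 0: weight = 5, length = 2, mean = 5/2 ≈ 2.500
  cycle 1 → 0 → 1: weight = 5, length = 2, mean = 5/2 ≈ 2.500
Minimum mean = 2.500, attained e.g. along the cycle 0 → 1 → 0 with weight 5 and length 2. So λ(A) = 5/2 = 5/2.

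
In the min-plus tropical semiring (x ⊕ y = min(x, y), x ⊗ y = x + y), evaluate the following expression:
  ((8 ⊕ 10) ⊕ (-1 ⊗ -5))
((8 ⊕ 10) ⊕ (-1 ⊗ -5)) = -6

Expand innermost to outermost. Recall ⊕ takes the minimum of its arguments and ⊗ takes their sum. Working out the expression ((8 ⊕ 10) ⊕ (-1 ⊗ -5)) gives -6.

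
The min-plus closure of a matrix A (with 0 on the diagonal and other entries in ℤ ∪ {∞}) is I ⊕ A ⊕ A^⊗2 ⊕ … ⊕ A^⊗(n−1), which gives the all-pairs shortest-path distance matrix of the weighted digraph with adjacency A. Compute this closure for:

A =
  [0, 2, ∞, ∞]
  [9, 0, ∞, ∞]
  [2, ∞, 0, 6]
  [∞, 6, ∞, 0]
Closure =
  [0, 2, ∞, ∞]
  [9, 0, ∞, ∞]
  [2, 4, 0, 6]
  [15, 6, ∞, 0]

This is the Floyd-Warshall all-pairs shortest-path computation. For each intermediate vertex k = 0, 1, …, 3, update dist[i][j] ← min(dist[i][j], dist[i][k] + dist[k][j]). The final matrix gives, for each (i, j), the minimum total weight of any directed path from i to j (possibly empty when i = j).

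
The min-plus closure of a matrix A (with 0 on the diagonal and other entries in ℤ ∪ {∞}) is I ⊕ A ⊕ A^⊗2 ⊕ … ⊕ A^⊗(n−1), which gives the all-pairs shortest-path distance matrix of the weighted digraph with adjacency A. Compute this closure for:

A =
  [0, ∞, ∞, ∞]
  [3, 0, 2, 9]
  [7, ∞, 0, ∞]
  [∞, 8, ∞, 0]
Closure =
  [0, ∞, ∞, ∞]
  [3, 0, 2, 9]
  [7, ∞, 0, ∞]
  [11, 8, 10, 0]

This is the Floyd-Warshall all-pairs shortest-path computation. For each intermediate vertex k = 0, 1, …, 3, update dist[i][j] ← min(dist[i][j], dist[i][k] + dist[k][j]). The final matrix gives, for each (i, j), the minimum total weight of any directed path from i to j (possibly empty when i = j).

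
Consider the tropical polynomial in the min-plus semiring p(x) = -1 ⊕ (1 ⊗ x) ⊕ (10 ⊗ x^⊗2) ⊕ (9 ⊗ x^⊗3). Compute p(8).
p(8) = -1

A tropical monomial a ⊗ x^⊗i evaluates to a + i · x. Evaluating each term at x = 8:
  Term 0 contributes -1 + 0 · 8 = -1
  Term 1 contributes 1 + 1 · 8 = 9
  Term 2 contributes 10 + 2 · 8 = 26
  Term 3 contributes 9 + 3 · 8 = 33
p(8) = ⊕ of these = min[-1, 9, 26, 33] = -1.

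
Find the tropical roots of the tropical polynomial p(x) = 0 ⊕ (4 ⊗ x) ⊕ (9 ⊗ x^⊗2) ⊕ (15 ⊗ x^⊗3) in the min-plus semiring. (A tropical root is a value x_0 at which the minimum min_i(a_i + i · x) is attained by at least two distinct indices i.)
Roots: {-6, -5, -4}

Each tropical root is a break point of the lower envelope of the lines y = a_i + i · x (there are 4 lines, with slopes 0, 1, ..., 3). Only the lines that attain the minimum somewhere contribute to roots; other lines are dominated. Here the surviving (envelope) indices are i = 3, i = 2, i = 1, i = 0.
Intersections between consecutive envelope lines give the roots: for adjacent envelope indices i < j the intersection is x = (a_i − a_j) / (j − i). Reading off the sorted break points: {-6, -5, -4}.
Verification: at each break x_0, at least two indices attain the minimum of min_i(a_i + i · x_0).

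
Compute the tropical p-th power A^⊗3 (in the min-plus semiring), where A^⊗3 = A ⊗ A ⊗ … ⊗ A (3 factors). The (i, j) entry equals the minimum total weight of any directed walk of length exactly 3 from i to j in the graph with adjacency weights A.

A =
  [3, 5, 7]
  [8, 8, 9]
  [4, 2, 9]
A^⊗3 =
  [9, 11, 13]
  [14, 16, 18]
  [10, 12, 14]

Each entry (A^⊗3)_ij equals the minimum over all length-3 walks i = v_0 → v_1 → … → v_3 = j of Σ_t A[v_t][v_{t+1}]. For example, for (i, j) = (0, 2) we minimise over 9 possible intermediate vertex sequences; the minimum is 13, attained along the walk 0 → 0 → 0 → 2.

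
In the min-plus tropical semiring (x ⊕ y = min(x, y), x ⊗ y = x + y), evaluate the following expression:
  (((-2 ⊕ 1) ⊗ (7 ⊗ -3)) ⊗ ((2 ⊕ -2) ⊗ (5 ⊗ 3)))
(((-2 ⊕ 1) ⊗ (7 ⊗ -3)) ⊗ ((2 ⊕ -2) ⊗ (5 ⊗ 3))) = 8

Expand innermost to outermost. Recall ⊕ takes the minimum of its arguments and ⊗ takes their sum. Working out the expression (((-2 ⊕ 1) ⊗ (7 ⊗ -3)) ⊗ ((2 ⊕ -2) ⊗ (5 ⊗ 3))) gives 8.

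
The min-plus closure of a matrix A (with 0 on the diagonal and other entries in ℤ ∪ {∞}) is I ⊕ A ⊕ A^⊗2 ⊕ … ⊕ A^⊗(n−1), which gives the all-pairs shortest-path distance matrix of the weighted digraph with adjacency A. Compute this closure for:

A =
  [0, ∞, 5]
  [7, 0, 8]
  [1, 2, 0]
Closure =
  [0, 7, 5]
  [7, 0, 8]
  [1, 2, 0]

This is the Floyd-Warshall all-pairs shortest-path computation. For each intermediate vertex k = 0, 1, …, 2, update dist[i][j] ← min(dist[i][j], dist[i][k] + dist[k][j]). The final matrix gives, for each (i, j), the minimum total weight of any directed path from i to j (possibly empty when i = j).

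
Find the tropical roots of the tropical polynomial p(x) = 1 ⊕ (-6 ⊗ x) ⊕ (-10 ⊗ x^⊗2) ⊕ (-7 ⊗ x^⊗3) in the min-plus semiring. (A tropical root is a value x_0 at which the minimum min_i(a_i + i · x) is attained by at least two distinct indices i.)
Roots: {-3, 4, 7}

Each tropical root is a break point of the lower envelope of the lines y = a_i + i · x (there are 4 lines, with slopes 0, 1, ..., 3). Only the lines that attain the minimum somewhere contribute to roots; other lines are dominated. Here the surviving (envelope) indices are i = 3, i = 2, i = 1, i = 0.
Intersections between consecutive envelope lines give the roots: for adjacent envelope indices i < j the intersection is x = (a_i − a_j) / (j − i). Reading off the sorted break points: {-3, 4, 7}.
Verification: at each break x_0, at least two indices attain the minimum of min_i(a_i + i · x_0).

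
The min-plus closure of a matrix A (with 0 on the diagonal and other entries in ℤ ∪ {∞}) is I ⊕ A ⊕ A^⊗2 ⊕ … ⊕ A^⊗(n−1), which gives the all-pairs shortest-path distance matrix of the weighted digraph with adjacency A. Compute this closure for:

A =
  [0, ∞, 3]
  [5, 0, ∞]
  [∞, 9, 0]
Closure =
  [0, 12, 3]
  [5, 0, 8]
  [14, 9, 0]

This is the Floyd-Warshall all-pairs shortest-path computation. For each intermediate vertex k = 0, 1, …, 2, update dist[i][j] ← min(dist[i][j], dist[i][k] + dist[k][j]). The final matrix gives, for each (i, j), the minimum total weight of any directed path from i to j (possibly empty when i = j).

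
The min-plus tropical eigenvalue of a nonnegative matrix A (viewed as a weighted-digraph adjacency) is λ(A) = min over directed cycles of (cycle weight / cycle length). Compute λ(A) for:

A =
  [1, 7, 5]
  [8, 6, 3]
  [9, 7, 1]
λ(A) = 1

Enumerate directed cycles and compute their means (weight / length). Sample:
  cycle 0 → 0: weight = 1, length = 1, mean = 1/1 ≈ 1.000
  cycle 1 → 1: weight = 6, length = 1, mean = 6/1 ≈ 6.000
  cycle 2 → 2: weight = 1, length = 1, mean = 1/1 ≈ 1.000
  cycle 0 → 1 → 0: weight = 15, length = 2, mean = 15/2 ≈ 7.500
  cycle 0 → 2 → 0: weight = 14, length = 2, mean = 14/2 ≈ 7.000
  cycle 1 → 0 → 1: weight = 15, length = 2, mean = 15/2 ≈ 7.500
Minimum mean = 1.000, attained e.g. along the cycle 0 → 0 with weight 1 and length 1. So λ(A) = 1/1 = 1.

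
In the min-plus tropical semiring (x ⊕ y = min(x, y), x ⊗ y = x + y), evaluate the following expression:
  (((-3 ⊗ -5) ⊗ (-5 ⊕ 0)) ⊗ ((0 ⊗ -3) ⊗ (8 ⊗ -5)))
(((-3 ⊗ -5) ⊗ (-5 ⊕ 0)) ⊗ ((0 ⊗ -3) ⊗ (8 ⊗ -5))) = -13

Expand innermost to outermost. Recall ⊕ takes the minimum of its arguments and ⊗ takes their sum. Working out the expression (((-3 ⊗ -5) ⊗ (-5 ⊕ 0)) ⊗ ((0 ⊗ -3) ⊗ (8 ⊗ -5))) gives -13.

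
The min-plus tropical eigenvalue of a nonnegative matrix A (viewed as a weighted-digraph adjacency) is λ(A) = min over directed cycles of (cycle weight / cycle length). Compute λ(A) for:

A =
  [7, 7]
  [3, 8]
λ(A) = 5

Enumerate directed cycles and compute their means (weight / length). Sample:
  cycle 0 → 0: weight = 7, length = 1, mean = 7/1 ≈ 7.000
  cycle 1 → 1: weight = 8, length = 1, mean = 8/1 ≈ 8.000
  cycle 0 → 1 → 0: weight = 10, length = 2, mean = 10/2 ≈ 5.000
  cycle 1 → 0 → 1: weight = 10, length = 2, mean = 10/2 ≈ 5.000
Minimum mean = 5.000, attained e.g. along the cycle 0 → 1 → 0 with weight 10 and length 2. So λ(A) = 10/2 = 5.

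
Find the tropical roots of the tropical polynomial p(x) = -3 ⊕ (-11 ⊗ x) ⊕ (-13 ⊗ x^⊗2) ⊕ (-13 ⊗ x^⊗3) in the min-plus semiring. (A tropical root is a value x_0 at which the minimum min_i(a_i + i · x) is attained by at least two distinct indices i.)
Roots: {0, 2, 8}

Each tropical root is a break point of the lower envelope of the lines y = a_i + i · x (there are 4 lines, with slopes 0, 1, ..., 3). Only the lines that attain the minimum somewhere contribute to roots; other lines are dominated. Here the surviving (envelope) indices are i = 3, i = 2, i = 1, i = 0.
Intersections between consecutive envelope lines give the roots: for adjacent envelope indices i < j the intersection is x = (a_i − a_j) / (j − i). Reading off the sorted break points: {0, 2, 8}.
Verification: at each break x_0, at least two indices attain the minimum of min_i(a_i + i · x_0).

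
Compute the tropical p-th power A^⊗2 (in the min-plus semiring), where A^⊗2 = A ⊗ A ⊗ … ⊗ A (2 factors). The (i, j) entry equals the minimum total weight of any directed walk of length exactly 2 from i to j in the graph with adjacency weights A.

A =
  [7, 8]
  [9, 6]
A^⊗2 =
  [14, 14]
  [15, 12]

Each entry (A^⊗2)_ij equals the minimum over all length-2 walks i = v_0 → v_1 → … → v_2 = j of Σ_t A[v_t][v_{t+1}]. For example, for (i, j) = (0, 1) we minimise over 2 possible intermediate vertex sequences; the minimum is 14, attained along the walk 0 → 1 → 1.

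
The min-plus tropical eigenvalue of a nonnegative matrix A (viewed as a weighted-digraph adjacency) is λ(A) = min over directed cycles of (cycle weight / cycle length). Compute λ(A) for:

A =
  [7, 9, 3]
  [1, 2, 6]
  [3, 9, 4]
λ(A) = 2

Enumerate directed cycles and compute their means (weight / length). Sample:
  cycle 0 → 0: weight = 7, length = 1, mean = 7/1 ≈ 7.000
  cycle 1 → 1: weight = 2, length = 1, mean = 2/1 ≈ 2.000
  cycle 2 → 2: weight = 4, length = 1, mean = 4/1 ≈ 4.000
  cycle 0 → 1 → 0: weight = 10, length = 2, mean = 10/2 ≈ 5.000
  cycle 0 → 2 → 0: weight = 6, length = 2, mean = 6/2 ≈ 3.000
  cycle 1 → 0 → 1: weight = 10, length = 2, mean = 10/2 ≈ 5.000
Minimum mean = 2.000, attained e.g. along the cycle 1 → 1 with weight 2 and length 1. So λ(A) = 2/1 = 2.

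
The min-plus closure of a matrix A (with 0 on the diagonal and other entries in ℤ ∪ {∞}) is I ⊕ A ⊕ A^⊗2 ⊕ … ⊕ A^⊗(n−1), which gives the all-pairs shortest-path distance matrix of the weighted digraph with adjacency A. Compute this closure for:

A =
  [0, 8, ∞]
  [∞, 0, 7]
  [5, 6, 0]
Closure =
  [0, 8, 15]
  [12, 0, 7]
  [5, 6, 0]

This is the Floyd-Warshall all-pairs shortest-path computation. For each intermediate vertex k = 0, 1, …, 2, update dist[i][j] ← min(dist[i][j], dist[i][k] + dist[k][j]). The final matrix gives, for each (i, j), the minimum total weight of any directed path from i to j (possibly empty when i = j).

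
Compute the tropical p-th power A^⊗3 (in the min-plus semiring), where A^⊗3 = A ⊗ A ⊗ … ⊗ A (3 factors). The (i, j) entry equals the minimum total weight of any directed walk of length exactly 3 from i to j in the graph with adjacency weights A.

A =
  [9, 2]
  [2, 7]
A^⊗3 =
  [11, 6]
  [6, 11]

Each entry (A^⊗3)_ij equals the minimum over all length-3 walks i = v_0 → v_1 → … → v_3 = j of Σ_t A[v_t][v_{t+1}]. For example, for (i, j) = (0, 1) we minimise over 4 possible intermediate vertex sequences; the minimum is 6, attained along the walk 0 → 1 → 0 → 1.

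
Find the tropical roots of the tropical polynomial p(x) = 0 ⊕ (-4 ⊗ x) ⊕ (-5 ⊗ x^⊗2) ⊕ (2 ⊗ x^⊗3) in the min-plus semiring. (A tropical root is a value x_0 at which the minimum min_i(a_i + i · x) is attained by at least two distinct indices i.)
Roots: {-7, 1, 4}

Each tropical root is a break point of the lower envelope of the lines y = a_i + i · x (there are 4 lines, with slopes 0, 1, ..., 3). Only the lines that attain the minimum somewhere contribute to roots; other lines are dominated. Here the surviving (envelope) indices are i = 3, i = 2, i = 1, i = 0.
Intersections between consecutive envelope lines give the roots: for adjacent envelope indices i < j the intersection is x = (a_i − a_j) / (j − i). Reading off the sorted break points: {-7, 1, 4}.
Verification: at each break x_0, at least two indices attain the minimum of min_i(a_i + i · x_0).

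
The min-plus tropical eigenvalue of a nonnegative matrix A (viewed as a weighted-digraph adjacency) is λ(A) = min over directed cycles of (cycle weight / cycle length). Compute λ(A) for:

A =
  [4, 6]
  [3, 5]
λ(A) = 4

Enumerate directed cycles and compute their means (weight / length). Sample:
  cycle 0 → 0: weight = 4, length = 1, mean = 4/1 ≈ 4.000
  cycle 1 → 1: weight = 5, length = 1, mean = 5/1 ≈ 5.000
  cycle 0 → 1 → 0: weight = 9, length = 2, mean = 9/2 ≈ 4.500
  cycle 1 → 0 → 1: weight = 9, length = 2, mean = 9/2 ≈ 4.500
Minimum mean = 4.000, attained e.g. along the cycle 0 → 0 with weight 4 and length 1. So λ(A) = 4/1 = 4.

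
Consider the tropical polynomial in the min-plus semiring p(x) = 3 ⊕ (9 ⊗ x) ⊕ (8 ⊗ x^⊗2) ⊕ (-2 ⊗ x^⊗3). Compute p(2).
p(2) = 3

A tropical monomial a ⊗ x^⊗i evaluates to a + i · x. Evaluating each term at x = 2:
  Term 0 contributes 3 + 0 · 2 = 3
  Term 1 contributes 9 + 1 · 2 = 11
  Term 2 contributes 8 + 2 · 2 = 12
  Term 3 contributes -2 + 3 · 2 = 4
p(2) = ⊕ of these = min[3, 11, 12, 4] = 3.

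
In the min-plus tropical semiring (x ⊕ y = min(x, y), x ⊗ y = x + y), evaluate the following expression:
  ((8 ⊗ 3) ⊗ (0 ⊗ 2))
((8 ⊗ 3) ⊗ (0 ⊗ 2)) = 13

Expand innermost to outermost. Recall ⊕ takes the minimum of its arguments and ⊗ takes their sum. Working out the expression ((8 ⊗ 3) ⊗ (0 ⊗ 2)) gives 13.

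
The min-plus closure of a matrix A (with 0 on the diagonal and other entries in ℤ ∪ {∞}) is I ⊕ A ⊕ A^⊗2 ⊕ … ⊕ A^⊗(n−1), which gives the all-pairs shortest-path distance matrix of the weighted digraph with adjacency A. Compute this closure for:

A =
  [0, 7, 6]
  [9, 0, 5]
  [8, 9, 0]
Closure =
  [0, 7, 6]
  [9, 0, 5]
  [8, 9, 0]

This is the Floyd-Warshall all-pairs shortest-path computation. For each intermediate vertex k = 0, 1, …, 2, update dist[i][j] ← min(dist[i][j], dist[i][k] + dist[k][j]). The final matrix gives, for each (i, j), the minimum total weight of any directed path from i to j (possibly empty when i = j).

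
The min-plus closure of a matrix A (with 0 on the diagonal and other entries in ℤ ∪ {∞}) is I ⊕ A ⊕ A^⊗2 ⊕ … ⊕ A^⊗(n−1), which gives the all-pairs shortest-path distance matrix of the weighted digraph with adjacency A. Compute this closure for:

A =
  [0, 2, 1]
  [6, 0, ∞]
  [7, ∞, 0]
Closure =
  [0, 2, 1]
  [6, 0, 7]
  [7, 9, 0]

This is the Floyd-Warshall all-pairs shortest-path computation. For each intermediate vertex k = 0, 1, …, 2, update dist[i][j] ← min(dist[i][j], dist[i][k] + dist[k][j]). The final matrix gives, for each (i, j), the minimum total weight of any directed path from i to j (possibly empty when i = j).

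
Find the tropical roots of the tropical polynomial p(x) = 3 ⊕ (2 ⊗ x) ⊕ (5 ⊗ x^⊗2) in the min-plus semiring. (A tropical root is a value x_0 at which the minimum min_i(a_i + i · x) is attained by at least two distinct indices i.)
Roots: {-3, 1}

Each tropical root is a break point of the lower envelope of the lines y = a_i + i · x (there are 3 lines, with slopes 0, 1, ..., 2). Only the lines that attain the minimum somewhere contribute to roots; other lines are dominated. Here the surviving (envelope) indices are i = 2, i = 1, i = 0.
Intersections between consecutive envelope lines give the roots: for adjacent envelope indices i < j the intersection is x = (a_i − a_j) / (j − i). Reading off the sorted break points: {-3, 1}.
Verification: at each break x_0, at least two indices attain the minimum of min_i(a_i + i · x_0).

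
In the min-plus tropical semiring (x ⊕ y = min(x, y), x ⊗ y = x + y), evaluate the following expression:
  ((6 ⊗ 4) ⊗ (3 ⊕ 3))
((6 ⊗ 4) ⊗ (3 ⊕ 3)) = 13

Expand innermost to outermost. Recall ⊕ takes the minimum of its arguments and ⊗ takes their sum. Working out the expression ((6 ⊗ 4) ⊗ (3 ⊕ 3)) gives 13.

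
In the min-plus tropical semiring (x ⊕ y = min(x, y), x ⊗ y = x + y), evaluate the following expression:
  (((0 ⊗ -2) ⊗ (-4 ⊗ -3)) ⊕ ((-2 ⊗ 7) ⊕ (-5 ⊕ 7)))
(((0 ⊗ -2) ⊗ (-4 ⊗ -3)) ⊕ ((-2 ⊗ 7) ⊕ (-5 ⊕ 7))) = -9

Expand innermost to outermost. Recall ⊕ takes the minimum of its arguments and ⊗ takes their sum. Working out the expression (((0 ⊗ -2) ⊗ (-4 ⊗ -3)) ⊕ ((-2 ⊗ 7) ⊕ (-5 ⊕ 7))) gives -9.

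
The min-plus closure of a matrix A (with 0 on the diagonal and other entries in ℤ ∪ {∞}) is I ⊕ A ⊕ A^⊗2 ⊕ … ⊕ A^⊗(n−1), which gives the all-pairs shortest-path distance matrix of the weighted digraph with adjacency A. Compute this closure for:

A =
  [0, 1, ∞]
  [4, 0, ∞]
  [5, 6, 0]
Closure =
  [0, 1, ∞]
  [4, 0, ∞]
  [5, 6, 0]

This is the Floyd-Warshall all-pairs shortest-path computation. For each intermediate vertex k = 0, 1, …, 2, update dist[i][j] ← min(dist[i][j], dist[i][k] + dist[k][j]). The final matrix gives, for each (i, j), the minimum total weight of any directed path from i to j (possibly empty when i = j).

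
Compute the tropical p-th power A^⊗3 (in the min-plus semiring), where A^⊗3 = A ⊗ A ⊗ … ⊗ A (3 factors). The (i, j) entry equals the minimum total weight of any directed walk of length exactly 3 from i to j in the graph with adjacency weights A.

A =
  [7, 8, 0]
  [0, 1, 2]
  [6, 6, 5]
A^⊗3 =
  [6, 7, 6]
  [2, 3, 1]
  [7, 8, 6]

Each entry (A^⊗3)_ij equals the minimum over all length-3 walks i = v_0 → v_1 → … → v_3 = j of Σ_t A[v_t][v_{t+1}]. For example, for (i, j) = (0, 2) we minimise over 9 possible intermediate vertex sequences; the minimum is 6, attained along the walk 0 → 2 → 0 → 2.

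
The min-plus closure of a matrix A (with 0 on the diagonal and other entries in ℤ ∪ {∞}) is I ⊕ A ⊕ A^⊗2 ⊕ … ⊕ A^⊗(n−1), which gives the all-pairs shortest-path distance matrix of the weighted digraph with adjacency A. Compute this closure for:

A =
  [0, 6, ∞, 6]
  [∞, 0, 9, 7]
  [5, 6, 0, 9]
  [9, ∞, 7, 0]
Closure =
  [0, 6, 13, 6]
  [14, 0, 9, 7]
  [5, 6, 0, 9]
  [9, 13, 7, 0]

This is the Floyd-Warshall all-pairs shortest-path computation. For each intermediate vertex k = 0, 1, …, 3, update dist[i][j] ← min(dist[i][j], dist[i][k] + dist[k][j]). The final matrix gives, for each (i, j), the minimum total weight of any directed path from i to j (possibly empty when i = j).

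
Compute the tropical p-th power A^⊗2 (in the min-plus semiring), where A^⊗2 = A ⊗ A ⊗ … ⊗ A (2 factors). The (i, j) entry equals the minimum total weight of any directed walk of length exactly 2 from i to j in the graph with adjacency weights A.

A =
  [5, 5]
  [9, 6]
A^⊗2 =
  [10, 10]
  [14, 12]

Each entry (A^⊗2)_ij equals the minimum over all length-2 walks i = v_0 → v_1 → … → v_2 = j of Σ_t A[v_t][v_{t+1}]. For example, for (i, j) = (0, 1) we minimise over 2 possible intermediate vertex sequences; the minimum is 10, attained along the walk 0 → 0 → 1.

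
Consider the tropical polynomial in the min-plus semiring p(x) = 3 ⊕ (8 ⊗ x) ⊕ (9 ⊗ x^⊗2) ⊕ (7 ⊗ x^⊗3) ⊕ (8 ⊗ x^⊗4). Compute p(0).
p(0) = 3

A tropical monomial a ⊗ x^⊗i evaluates to a + i · x. Evaluating each term at x = 0:
  Term 0 contributes 3 + 0 · 0 = 3
  Term 1 contributes 8 + 1 · 0 = 8
  Term 2 contributes 9 + 2 · 0 = 9
  Term 3 contributes 7 + 3 · 0 = 7
  Term 4 contributes 8 + 4 · 0 = 8
p(0) = ⊕ of these = min[3, 8, 9, 7, 8] = 3.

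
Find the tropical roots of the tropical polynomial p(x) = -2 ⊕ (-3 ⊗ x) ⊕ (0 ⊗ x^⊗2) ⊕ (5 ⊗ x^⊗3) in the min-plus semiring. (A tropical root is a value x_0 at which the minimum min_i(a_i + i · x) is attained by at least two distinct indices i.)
Roots: {-5, -3, 1}

Each tropical root is a break point of the lower envelope of the lines y = a_i + i · x (there are 4 lines, with slopes 0, 1, ..., 3). Only the lines that attain the minimum somewhere contribute to roots; other lines are dominated. Here the surviving (envelope) indices are i = 3, i = 2, i = 1, i = 0.
Intersections between consecutive envelope lines give the roots: for adjacent envelope indices i < j the intersection is x = (a_i − a_j) / (j − i). Reading off the sorted break points: {-5, -3, 1}.
Verification: at each break x_0, at least two indices attain the minimum of min_i(a_i + i · x_0).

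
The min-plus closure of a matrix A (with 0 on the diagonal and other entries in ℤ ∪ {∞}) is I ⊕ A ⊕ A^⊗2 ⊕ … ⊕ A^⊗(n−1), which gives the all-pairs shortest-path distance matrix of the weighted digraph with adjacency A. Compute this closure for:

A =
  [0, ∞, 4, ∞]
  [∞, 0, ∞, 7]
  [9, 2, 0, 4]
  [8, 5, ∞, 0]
Closure =
  [0, 6, 4, 8]
  [15, 0, 19, 7]
  [9, 2, 0, 4]
  [8, 5, 12, 0]

This is the Floyd-Warshall all-pairs shortest-path computation. For each intermediate vertex k = 0, 1, …, 3, update dist[i][j] ← min(dist[i][j], dist[i][k] + dist[k][j]). The final matrix gives, for each (i, j), the minimum total weight of any directed path from i to j (possibly empty when i = j).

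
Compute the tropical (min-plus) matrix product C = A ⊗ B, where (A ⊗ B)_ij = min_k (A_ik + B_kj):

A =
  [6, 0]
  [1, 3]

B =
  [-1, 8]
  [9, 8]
A ⊗ B =
  [5, 8]
  [0, 9]

Apply the min-plus product entry-by-entry:
  C[0][0] = min over k of (A[0][0] + B[0][0] = 6 + -1 = 5, A[0][1] + B[1][0] = 0 + 9 = 9) = 5 (attained at k = 0)
  C[0][1] = min over k of (A[0][0] + B[0][1] = 6 + 8 = 14, A[0][1] + B[1][1] = 0 + 8 = 8) = 8 (attained at k = 1)
  C[1][0] = min over k of (A[1][0] + B[0][0] = 1 + -1 = 0, A[1][1] + B[1][0] = 3 + 9 = 12) = 0 (attained at k = 0)
  C[1][1] = min over k of (A[1][0] + B[0][1] = 1 + 8 = 9, A[1][1] + B[1][1] = 3 + 8 = 11) = 9 (attained at k = 0)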